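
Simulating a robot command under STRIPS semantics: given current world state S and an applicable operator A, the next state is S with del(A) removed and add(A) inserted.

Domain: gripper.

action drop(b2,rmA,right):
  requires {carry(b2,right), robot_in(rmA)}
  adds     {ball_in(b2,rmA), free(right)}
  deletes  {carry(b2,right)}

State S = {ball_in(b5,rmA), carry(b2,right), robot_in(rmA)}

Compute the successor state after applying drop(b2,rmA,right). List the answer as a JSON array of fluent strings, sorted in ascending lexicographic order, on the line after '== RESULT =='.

Compute (S \ del) ∪ add:
  pre ⊆ S: {carry(b2,right), robot_in(rmA)} ⊆ S  — applicable
  S \ del = {ball_in(b5,rmA), robot_in(rmA)}
  ∪ add   = {ball_in(b2,rmA), ball_in(b5,rmA), free(right), robot_in(rmA)}

== RESULT ==
["ball_in(b2,rmA)", "ball_in(b5,rmA)", "free(right)", "robot_in(rmA)"]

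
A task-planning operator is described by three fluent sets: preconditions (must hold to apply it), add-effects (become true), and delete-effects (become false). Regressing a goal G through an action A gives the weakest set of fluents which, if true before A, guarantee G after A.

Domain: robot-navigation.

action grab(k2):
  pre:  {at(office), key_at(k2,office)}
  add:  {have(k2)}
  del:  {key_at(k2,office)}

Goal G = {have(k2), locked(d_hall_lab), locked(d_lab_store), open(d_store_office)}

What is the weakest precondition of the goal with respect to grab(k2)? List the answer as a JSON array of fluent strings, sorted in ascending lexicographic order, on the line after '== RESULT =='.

Compute (G \ add) ∪ pre:
  G ∩ del = {}  (empty — regression defined)
  G \ add = {have(k2), locked(d_hall_lab), locked(d_lab_store), open(d_store_office)} \ {have(k2)} = {locked(d_hall_lab), locked(d_lab_store), open(d_store_office)}
  ∪ pre   = {locked(d_hall_lab), locked(d_lab_store), open(d_store_office)} ∪ {at(office), key_at(k2,office)}
          = {at(office), key_at(k2,office), locked(d_hall_lab), locked(d_lab_store), open(d_store_office)}

== RESULT ==
["at(office)", "key_at(k2,office)", "locked(d_hall_lab)", "locked(d_lab_store)", "open(d_store_office)"]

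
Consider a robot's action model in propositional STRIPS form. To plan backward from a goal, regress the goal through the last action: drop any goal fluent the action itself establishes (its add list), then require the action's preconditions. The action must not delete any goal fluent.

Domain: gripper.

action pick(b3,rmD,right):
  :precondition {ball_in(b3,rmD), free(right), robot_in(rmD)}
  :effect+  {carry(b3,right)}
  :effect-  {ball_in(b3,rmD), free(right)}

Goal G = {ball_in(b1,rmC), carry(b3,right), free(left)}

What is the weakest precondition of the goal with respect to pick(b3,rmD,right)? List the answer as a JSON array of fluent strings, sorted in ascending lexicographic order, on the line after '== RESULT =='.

Compute (G \ add) ∪ pre:
  G ∩ del = {}  (empty — regression defined)
  G \ add = {ball_in(b1,rmC), carry(b3,right), free(left)} \ {carry(b3,right)} = {ball_in(b1,rmC), free(left)}
  ∪ pre   = {ball_in(b1,rmC), free(left)} ∪ {ball_in(b3,rmD), free(right), robot_in(rmD)}
          = {ball_in(b1,rmC), ball_in(b3,rmD), free(left), free(right), robot_in(rmD)}

== RESULT ==
["ball_in(b1,rmC)", "ball_in(b3,rmD)", "free(left)", "free(right)", "robot_in(rmD)"]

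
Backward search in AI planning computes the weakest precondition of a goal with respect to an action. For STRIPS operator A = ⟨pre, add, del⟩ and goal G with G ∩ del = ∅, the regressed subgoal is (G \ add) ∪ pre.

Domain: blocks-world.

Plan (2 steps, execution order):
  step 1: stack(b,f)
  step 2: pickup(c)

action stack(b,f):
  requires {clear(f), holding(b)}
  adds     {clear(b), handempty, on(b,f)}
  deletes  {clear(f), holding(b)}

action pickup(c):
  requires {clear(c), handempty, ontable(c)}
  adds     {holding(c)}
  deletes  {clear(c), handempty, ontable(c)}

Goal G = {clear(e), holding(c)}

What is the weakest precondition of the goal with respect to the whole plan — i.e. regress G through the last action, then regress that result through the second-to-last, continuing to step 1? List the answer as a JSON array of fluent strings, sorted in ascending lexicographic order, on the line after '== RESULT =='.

Regress step by step:
  through step 2 (pickup(c)): drop {holding(c)}, keep {clear(e)}, require {clear(c), handempty, ontable(c)}
    → {clear(c), clear(e), handempty, ontable(c)}
  through step 1 (stack(b,f)): drop {handempty}, keep {clear(c), clear(e), ontable(c)}, require {clear(f), holding(b)}
    → {clear(c), clear(e), clear(f), holding(b), ontable(c)}

== RESULT ==
["clear(c)", "clear(e)", "clear(f)", "holding(b)", "ontable(c)"]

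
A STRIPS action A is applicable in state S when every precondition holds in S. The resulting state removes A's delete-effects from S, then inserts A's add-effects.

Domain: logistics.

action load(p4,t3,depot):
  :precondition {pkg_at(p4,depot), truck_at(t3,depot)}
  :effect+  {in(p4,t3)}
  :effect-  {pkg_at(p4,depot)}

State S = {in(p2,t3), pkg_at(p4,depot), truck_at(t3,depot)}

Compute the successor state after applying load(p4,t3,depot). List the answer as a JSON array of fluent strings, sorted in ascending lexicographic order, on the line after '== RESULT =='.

Progress:
  pre ⊆ S: {pkg_at(p4,depot), truck_at(t3,depot)} ⊆ S  — applicable
  S \ del = {in(p2,t3), truck_at(t3,depot)}
  ∪ add   = {in(p2,t3), in(p4,t3), truck_at(t3,depot)}

== RESULT ==
["in(p2,t3)", "in(p4,t3)", "truck_at(t3,depot)"]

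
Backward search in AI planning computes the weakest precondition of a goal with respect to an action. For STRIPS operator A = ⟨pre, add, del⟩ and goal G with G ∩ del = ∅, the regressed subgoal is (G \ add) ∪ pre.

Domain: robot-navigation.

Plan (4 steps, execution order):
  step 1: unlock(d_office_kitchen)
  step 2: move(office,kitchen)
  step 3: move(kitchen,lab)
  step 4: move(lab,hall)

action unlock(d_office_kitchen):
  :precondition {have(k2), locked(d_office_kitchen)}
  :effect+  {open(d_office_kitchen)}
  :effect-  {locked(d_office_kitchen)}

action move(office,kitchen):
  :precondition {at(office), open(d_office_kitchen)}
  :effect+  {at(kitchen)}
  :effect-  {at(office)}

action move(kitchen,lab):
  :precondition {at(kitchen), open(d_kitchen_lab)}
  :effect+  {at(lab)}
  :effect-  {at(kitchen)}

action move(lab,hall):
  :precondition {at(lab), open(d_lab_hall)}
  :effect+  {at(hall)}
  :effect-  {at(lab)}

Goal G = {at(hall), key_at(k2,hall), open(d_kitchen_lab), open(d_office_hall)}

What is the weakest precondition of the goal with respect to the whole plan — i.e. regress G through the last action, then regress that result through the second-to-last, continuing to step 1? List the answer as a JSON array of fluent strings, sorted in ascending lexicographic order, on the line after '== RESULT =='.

Regress step by step:
  through step 4 (move(lab,hall)): drop {at(hall)}, keep {key_at(k2,hall), open(d_kitchen_lab), open(d_office_hall)}, require {at(lab), open(d_lab_hall)}
    → {at(lab), key_at(k2,hall), open(d_kitchen_lab), open(d_lab_hall), open(d_office_hall)}
  through step 3 (move(kitchen,lab)): drop {at(lab)}, keep {key_at(k2,hall), open(d_kitchen_lab), open(d_lab_hall), open(d_office_hall)}, require {at(kitchen), open(d_kitchen_lab)}
    → {at(kitchen), key_at(k2,hall), open(d_kitchen_lab), open(d_lab_hall), open(d_office_hall)}
  through step 2 (move(office,kitchen)): drop {at(kitchen)}, keep {key_at(k2,hall), open(d_kitchen_lab), open(d_lab_hall), open(d_office_hall)}, require {at(office), open(d_office_kitchen)}
    → {at(office), key_at(k2,hall), open(d_kitchen_lab), open(d_lab_hall), open(d_office_hall), open(d_office_kitchen)}
  through step 1 (unlock(d_office_kitchen)): drop {open(d_office_kitchen)}, keep {at(office), key_at(k2,hall), open(d_kitchen_lab), open(d_lab_hall), open(d_office_hall)}, require {have(k2), locked(d_office_kitchen)}
    → {at(office), have(k2), key_at(k2,hall), locked(d_office_kitchen), open(d_kitchen_lab), open(d_lab_hall), open(d_office_hall)}

== RESULT ==
["at(office)", "have(k2)", "key_at(k2,hall)", "locked(d_office_kitchen)", "open(d_kitchen_lab)", "open(d_lab_hall)", "open(d_office_hall)"]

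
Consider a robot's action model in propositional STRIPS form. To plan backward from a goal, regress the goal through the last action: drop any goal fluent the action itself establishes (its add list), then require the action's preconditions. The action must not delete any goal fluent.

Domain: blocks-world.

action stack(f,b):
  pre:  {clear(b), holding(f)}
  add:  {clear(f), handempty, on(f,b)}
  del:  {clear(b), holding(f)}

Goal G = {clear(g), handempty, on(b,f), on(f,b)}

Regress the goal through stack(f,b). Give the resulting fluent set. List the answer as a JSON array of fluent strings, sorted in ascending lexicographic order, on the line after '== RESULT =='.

Compute (G \ add) ∪ pre:
  G ∩ del = {}  (empty — regression defined)
  G \ add = {clear(g), handempty, on(b,f), on(f,b)} \ {clear(f), handempty, on(f,b)} = {clear(g), on(b,f)}
  ∪ pre   = {clear(g), on(b,f)} ∪ {clear(b), holding(f)}
          = {clear(b), clear(g), holding(f), on(b,f)}

== RESULT ==
["clear(b)", "clear(g)", "holding(f)", "on(b,f)"]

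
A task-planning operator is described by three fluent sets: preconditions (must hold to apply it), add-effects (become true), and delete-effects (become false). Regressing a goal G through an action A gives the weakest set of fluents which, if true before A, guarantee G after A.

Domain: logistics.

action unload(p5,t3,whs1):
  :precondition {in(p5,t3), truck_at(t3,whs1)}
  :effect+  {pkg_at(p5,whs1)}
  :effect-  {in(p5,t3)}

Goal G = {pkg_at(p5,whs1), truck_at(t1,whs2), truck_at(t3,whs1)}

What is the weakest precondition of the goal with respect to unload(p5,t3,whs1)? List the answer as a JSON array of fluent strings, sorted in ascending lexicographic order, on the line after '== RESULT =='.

Regress:
  G ∩ del = {}  (empty — regression defined)
  G \ add = {pkg_at(p5,whs1), truck_at(t1,whs2), truck_at(t3,whs1)} \ {pkg_at(p5,whs1)} = {truck_at(t1,whs2), truck_at(t3,whs1)}
  ∪ pre   = {truck_at(t1,whs2), truck_at(t3,whs1)} ∪ {in(p5,t3), truck_at(t3,whs1)}
          = {in(p5,t3), truck_at(t1,whs2), truck_at(t3,whs1)}

== RESULT ==
["in(p5,t3)", "truck_at(t1,whs2)", "truck_at(t3,whs1)"]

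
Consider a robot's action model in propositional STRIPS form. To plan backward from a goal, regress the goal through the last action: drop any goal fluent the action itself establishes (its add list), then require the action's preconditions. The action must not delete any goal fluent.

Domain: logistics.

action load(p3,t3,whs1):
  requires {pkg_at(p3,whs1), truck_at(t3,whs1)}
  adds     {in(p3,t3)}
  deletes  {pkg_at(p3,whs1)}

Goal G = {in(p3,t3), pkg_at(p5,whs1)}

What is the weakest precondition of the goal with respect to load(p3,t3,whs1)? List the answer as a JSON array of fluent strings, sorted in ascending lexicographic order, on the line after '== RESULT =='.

Compute (G \ add) ∪ pre:
  G ∩ del = {}  (empty — regression defined)
  G \ add = {in(p3,t3), pkg_at(p5,whs1)} \ {in(p3,t3)} = {pkg_at(p5,whs1)}
  ∪ pre   = {pkg_at(p5,whs1)} ∪ {pkg_at(p3,whs1), truck_at(t3,whs1)}
          = {pkg_at(p3,whs1), pkg_at(p5,whs1), truck_at(t3,whs1)}

== RESULT ==
["pkg_at(p3,whs1)", "pkg_at(p5,whs1)", "truck_at(t3,whs1)"]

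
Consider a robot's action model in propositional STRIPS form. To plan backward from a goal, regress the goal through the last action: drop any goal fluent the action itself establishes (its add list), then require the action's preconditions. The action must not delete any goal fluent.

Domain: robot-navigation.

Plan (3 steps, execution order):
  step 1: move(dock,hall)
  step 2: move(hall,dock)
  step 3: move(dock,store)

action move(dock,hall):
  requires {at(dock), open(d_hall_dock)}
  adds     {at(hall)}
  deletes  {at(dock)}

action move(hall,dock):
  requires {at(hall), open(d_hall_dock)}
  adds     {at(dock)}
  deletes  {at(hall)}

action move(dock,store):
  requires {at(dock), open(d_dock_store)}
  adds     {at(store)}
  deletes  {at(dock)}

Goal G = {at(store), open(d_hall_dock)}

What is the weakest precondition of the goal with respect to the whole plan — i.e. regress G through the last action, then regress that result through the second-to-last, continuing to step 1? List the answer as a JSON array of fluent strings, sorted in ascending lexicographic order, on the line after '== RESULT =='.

Work backward from the goal:
  through step 3 (move(dock,store)): drop {at(store)}, keep {open(d_hall_dock)}, require {at(dock), open(d_dock_store)}
    → {at(dock), open(d_dock_store), open(d_hall_dock)}
  through step 2 (move(hall,dock)): drop {at(dock)}, keep {open(d_dock_store), open(d_hall_dock)}, require {at(hall), open(d_hall_dock)}
    → {at(hall), open(d_dock_store), open(d_hall_dock)}
  through step 1 (move(dock,hall)): drop {at(hall)}, keep {open(d_dock_store), open(d_hall_dock)}, require {at(dock), open(d_hall_dock)}
    → {at(dock), open(d_dock_store), open(d_hall_dock)}

== RESULT ==
["at(dock)", "open(d_dock_store)", "open(d_hall_dock)"]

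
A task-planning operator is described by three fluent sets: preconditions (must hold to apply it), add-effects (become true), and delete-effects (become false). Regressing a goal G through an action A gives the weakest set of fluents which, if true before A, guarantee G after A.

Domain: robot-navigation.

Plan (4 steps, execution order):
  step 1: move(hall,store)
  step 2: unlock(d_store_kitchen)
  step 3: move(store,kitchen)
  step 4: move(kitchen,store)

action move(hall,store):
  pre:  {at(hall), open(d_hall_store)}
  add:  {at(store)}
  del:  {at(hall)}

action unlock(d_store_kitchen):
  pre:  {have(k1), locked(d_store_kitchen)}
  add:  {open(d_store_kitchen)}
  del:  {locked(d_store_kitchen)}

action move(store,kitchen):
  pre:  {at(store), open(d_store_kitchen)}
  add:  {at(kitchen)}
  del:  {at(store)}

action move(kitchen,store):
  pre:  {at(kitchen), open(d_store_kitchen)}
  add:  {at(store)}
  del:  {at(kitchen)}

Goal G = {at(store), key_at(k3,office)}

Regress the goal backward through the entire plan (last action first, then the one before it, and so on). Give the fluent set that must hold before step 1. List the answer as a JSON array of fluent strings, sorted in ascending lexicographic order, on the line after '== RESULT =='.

Work backward from the goal:
  through step 4 (move(kitchen,store)): drop {at(store)}, keep {key_at(k3,office)}, require {at(kitchen), open(d_store_kitchen)}
    → {at(kitchen), key_at(k3,office), open(d_store_kitchen)}
  through step 3 (move(store,kitchen)): drop {at(kitchen)}, keep {key_at(k3,office), open(d_store_kitchen)}, require {at(store), open(d_store_kitchen)}
    → {at(store), key_at(k3,office), open(d_store_kitchen)}
  through step 2 (unlock(d_store_kitchen)): drop {open(d_store_kitchen)}, keep {at(store), key_at(k3,office)}, require {have(k1), locked(d_store_kitchen)}
    → {at(store), have(k1), key_at(k3,office), locked(d_store_kitchen)}
  through step 1 (move(hall,store)): drop {at(store)}, keep {have(k1), key_at(k3,office), locked(d_store_kitchen)}, require {at(hall), open(d_hall_store)}
    → {at(hall), have(k1), key_at(k3,office), locked(d_store_kitchen), open(d_hall_store)}

== RESULT ==
["at(hall)", "have(k1)", "key_at(k3,office)", "locked(d_store_kitchen)", "open(d_hall_store)"]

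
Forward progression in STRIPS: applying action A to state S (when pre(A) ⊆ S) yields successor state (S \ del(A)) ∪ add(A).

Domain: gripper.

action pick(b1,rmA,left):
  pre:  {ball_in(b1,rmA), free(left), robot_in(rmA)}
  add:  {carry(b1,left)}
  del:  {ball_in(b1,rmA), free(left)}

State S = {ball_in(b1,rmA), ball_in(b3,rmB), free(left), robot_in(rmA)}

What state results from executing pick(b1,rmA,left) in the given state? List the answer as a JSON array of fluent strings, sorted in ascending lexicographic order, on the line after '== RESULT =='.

Compute (S \ del) ∪ add:
  pre ⊆ S: {ball_in(b1,rmA), free(left), robot_in(rmA)} ⊆ S  — applicable
  S \ del = {ball_in(b3,rmB), robot_in(rmA)}
  ∪ add   = {ball_in(b3,rmB), carry(b1,left), robot_in(rmA)}

== RESULT ==
["ball_in(b3,rmB)", "carry(b1,left)", "robot_in(rmA)"]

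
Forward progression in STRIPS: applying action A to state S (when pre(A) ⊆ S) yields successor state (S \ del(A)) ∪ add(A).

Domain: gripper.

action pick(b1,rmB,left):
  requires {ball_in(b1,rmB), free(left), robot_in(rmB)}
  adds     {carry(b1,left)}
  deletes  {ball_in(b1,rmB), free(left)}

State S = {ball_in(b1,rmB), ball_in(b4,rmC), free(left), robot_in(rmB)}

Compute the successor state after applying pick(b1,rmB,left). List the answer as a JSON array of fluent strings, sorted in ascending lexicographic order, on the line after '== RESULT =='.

Compute (S \ del) ∪ add:
  pre ⊆ S: {ball_in(b1,rmB), free(left), robot_in(rmB)} ⊆ S  — applicable
  S \ del = {ball_in(b4,rmC), robot_in(rmB)}
  ∪ add   = {ball_in(b4,rmC), carry(b1,left), robot_in(rmB)}

== RESULT ==
["ball_in(b4,rmC)", "carry(b1,left)", "robot_in(rmB)"]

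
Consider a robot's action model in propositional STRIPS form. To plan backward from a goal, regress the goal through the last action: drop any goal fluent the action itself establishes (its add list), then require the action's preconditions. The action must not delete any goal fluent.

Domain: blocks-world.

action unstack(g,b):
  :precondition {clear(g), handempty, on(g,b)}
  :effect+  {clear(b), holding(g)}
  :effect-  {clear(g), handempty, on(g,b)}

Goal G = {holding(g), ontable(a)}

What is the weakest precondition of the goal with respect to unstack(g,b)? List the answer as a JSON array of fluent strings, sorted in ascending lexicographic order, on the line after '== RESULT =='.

Regress:
  G ∩ del = {}  (empty — regression defined)
  G \ add = {holding(g), ontable(a)} \ {clear(b), holding(g)} = {ontable(a)}
  ∪ pre   = {ontable(a)} ∪ {clear(g), handempty, on(g,b)}
          = {clear(g), handempty, on(g,b), ontable(a)}

== RESULT ==
["clear(g)", "handempty", "on(g,b)", "ontable(a)"]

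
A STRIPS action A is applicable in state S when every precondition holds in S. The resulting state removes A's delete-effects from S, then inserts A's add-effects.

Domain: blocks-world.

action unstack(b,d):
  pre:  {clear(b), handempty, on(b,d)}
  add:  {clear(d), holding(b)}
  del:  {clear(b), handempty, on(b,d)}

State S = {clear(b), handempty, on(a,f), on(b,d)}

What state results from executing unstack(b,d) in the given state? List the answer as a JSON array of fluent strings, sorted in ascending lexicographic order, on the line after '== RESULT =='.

Progress:
  pre ⊆ S: {clear(b), handempty, on(b,d)} ⊆ S  — applicable
  S \ del = {on(a,f)}
  ∪ add   = {clear(d), holding(b), on(a,f)}

== RESULT ==
["clear(d)", "holding(b)", "on(a,f)"]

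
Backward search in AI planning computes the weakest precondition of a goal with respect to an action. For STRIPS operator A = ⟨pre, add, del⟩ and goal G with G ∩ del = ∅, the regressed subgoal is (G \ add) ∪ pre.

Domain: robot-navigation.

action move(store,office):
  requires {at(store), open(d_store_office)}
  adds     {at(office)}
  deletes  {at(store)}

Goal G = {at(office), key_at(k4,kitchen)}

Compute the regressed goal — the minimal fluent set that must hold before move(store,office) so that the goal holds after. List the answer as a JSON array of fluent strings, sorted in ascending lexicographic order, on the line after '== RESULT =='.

Compute (G \ add) ∪ pre:
  G ∩ del = {}  (empty — regression defined)
  G \ add = {at(office), key_at(k4,kitchen)} \ {at(office)} = {key_at(k4,kitchen)}
  ∪ pre   = {key_at(k4,kitchen)} ∪ {at(store), open(d_store_office)}
          = {at(store), key_at(k4,kitchen), open(d_store_office)}

== RESULT ==
["at(store)", "key_at(k4,kitchen)", "open(d_store_office)"]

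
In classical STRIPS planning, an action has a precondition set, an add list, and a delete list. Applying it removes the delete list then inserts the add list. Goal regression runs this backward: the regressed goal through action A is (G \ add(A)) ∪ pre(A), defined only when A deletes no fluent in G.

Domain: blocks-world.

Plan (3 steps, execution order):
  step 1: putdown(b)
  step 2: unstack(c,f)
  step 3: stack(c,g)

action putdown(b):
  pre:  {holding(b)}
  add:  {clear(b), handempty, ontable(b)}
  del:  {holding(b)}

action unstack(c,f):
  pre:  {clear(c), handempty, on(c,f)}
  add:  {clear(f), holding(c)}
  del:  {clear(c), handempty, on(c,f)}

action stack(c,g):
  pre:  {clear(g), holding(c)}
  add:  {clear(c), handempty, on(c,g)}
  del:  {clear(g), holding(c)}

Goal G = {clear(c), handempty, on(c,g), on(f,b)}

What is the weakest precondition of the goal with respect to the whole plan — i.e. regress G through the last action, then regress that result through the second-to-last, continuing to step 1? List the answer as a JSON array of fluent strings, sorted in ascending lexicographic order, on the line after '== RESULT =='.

Work backward from the goal:
  through step 3 (stack(c,g)): drop {clear(c), handempty, on(c,g)}, keep {on(f,b)}, require {clear(g), holding(c)}
    → {clear(g), holding(c), on(f,b)}
  through step 2 (unstack(c,f)): drop {holding(c)}, keep {clear(g), on(f,b)}, require {clear(c), handempty, on(c,f)}
    → {clear(c), clear(g), handempty, on(c,f), on(f,b)}
  through step 1 (putdown(b)): drop {handempty}, keep {clear(c), clear(g), on(c,f), on(f,b)}, require {holding(b)}
    → {clear(c), clear(g), holding(b), on(c,f), on(f,b)}

== RESULT ==
["clear(c)", "clear(g)", "holding(b)", "on(c,f)", "on(f,b)"]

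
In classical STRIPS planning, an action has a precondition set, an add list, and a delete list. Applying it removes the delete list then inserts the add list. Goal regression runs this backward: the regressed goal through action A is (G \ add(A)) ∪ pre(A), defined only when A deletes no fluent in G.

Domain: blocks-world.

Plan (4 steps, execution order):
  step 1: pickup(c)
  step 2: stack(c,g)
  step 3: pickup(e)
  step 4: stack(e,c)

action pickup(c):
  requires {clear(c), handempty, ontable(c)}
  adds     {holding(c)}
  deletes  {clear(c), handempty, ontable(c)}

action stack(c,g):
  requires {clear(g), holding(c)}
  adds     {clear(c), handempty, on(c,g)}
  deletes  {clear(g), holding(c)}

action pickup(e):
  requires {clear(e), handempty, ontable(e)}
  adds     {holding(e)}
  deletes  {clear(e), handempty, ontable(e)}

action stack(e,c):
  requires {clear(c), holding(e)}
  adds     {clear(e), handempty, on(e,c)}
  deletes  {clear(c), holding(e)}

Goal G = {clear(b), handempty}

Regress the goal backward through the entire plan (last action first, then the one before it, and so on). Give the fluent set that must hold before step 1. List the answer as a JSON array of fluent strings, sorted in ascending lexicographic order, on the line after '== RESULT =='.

Work backward from the goal:
  through step 4 (stack(e,c)): drop {handempty}, keep {clear(b)}, require {clear(c), holding(e)}
    → {clear(b), clear(c), holding(e)}
  through step 3 (pickup(e)): drop {holding(e)}, keep {clear(b), clear(c)}, require {clear(e), handempty, ontable(e)}
    → {clear(b), clear(c), clear(e), handempty, ontable(e)}
  through step 2 (stack(c,g)): drop {clear(c), handempty}, keep {clear(b), clear(e), ontable(e)}, require {clear(g), holding(c)}
    → {clear(b), clear(e), clear(g), holding(c), ontable(e)}
  through step 1 (pickup(c)): drop {holding(c)}, keep {clear(b), clear(e), clear(g), ontable(e)}, require {clear(c), handempty, ontable(c)}
    → {clear(b), clear(c), clear(e), clear(g), handempty, ontable(c), ontable(e)}

== RESULT ==
["clear(b)", "clear(c)", "clear(e)", "clear(g)", "handempty", "ontable(c)", "ontable(e)"]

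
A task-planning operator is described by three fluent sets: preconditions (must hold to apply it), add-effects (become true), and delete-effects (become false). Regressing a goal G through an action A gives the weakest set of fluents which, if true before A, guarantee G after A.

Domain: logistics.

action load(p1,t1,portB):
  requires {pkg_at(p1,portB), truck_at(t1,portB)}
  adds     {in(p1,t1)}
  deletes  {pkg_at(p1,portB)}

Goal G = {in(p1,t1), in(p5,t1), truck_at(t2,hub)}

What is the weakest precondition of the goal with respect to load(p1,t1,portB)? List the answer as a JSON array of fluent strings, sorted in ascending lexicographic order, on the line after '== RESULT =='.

Compute (G \ add) ∪ pre:
  G ∩ del = {}  (empty — regression defined)
  G \ add = {in(p1,t1), in(p5,t1), truck_at(t2,hub)} \ {in(p1,t1)} = {in(p5,t1), truck_at(t2,hub)}
  ∪ pre   = {in(p5,t1), truck_at(t2,hub)} ∪ {pkg_at(p1,portB), truck_at(t1,portB)}
          = {in(p5,t1), pkg_at(p1,portB), truck_at(t1,portB), truck_at(t2,hub)}

== RESULT ==
["in(p5,t1)", "pkg_at(p1,portB)", "truck_at(t1,portB)", "truck_at(t2,hub)"]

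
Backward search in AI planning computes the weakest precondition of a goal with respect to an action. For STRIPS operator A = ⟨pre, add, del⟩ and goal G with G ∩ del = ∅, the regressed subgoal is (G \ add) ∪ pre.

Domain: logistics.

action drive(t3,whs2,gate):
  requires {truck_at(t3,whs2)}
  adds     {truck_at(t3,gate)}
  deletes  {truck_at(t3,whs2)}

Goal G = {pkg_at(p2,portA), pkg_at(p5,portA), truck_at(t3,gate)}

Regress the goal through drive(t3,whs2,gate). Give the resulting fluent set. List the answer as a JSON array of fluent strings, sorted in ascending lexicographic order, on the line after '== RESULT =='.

Regress:
  G ∩ del = {}  (empty — regression defined)
  G \ add = {pkg_at(p2,portA), pkg_at(p5,portA), truck_at(t3,gate)} \ {truck_at(t3,gate)} = {pkg_at(p2,portA), pkg_at(p5,portA)}
  ∪ pre   = {pkg_at(p2,portA), pkg_at(p5,portA)} ∪ {truck_at(t3,whs2)}
          = {pkg_at(p2,portA), pkg_at(p5,portA), truck_at(t3,whs2)}

== RESULT ==
["pkg_at(p2,portA)", "pkg_at(p5,portA)", "truck_at(t3,whs2)"]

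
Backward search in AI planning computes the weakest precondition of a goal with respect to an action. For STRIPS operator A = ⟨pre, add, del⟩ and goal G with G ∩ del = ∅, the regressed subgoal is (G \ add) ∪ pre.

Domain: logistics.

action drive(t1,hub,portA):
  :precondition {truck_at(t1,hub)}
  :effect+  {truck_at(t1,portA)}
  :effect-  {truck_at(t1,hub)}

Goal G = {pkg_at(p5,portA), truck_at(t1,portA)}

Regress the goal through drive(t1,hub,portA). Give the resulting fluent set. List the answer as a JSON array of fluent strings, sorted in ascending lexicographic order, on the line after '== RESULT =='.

Compute (G \ add) ∪ pre:
  G ∩ del = {}  (empty — regression defined)
  G \ add = {pkg_at(p5,portA), truck_at(t1,portA)} \ {truck_at(t1,portA)} = {pkg_at(p5,portA)}
  ∪ pre   = {pkg_at(p5,portA)} ∪ {truck_at(t1,hub)}
          = {pkg_at(p5,portA), truck_at(t1,hub)}

== RESULT ==
["pkg_at(p5,portA)", "truck_at(t1,hub)"]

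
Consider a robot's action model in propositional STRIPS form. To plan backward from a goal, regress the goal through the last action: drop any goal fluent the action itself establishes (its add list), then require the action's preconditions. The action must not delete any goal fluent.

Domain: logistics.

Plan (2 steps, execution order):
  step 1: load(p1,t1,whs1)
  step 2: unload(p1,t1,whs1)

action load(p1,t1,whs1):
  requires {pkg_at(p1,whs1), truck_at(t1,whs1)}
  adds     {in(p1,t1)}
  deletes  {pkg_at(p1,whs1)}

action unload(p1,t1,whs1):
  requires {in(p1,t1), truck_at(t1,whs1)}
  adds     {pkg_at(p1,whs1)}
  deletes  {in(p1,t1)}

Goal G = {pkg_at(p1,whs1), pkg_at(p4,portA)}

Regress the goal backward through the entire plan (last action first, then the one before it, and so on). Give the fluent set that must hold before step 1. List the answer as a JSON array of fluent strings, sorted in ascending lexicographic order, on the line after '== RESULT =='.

Regress step by step:
  through step 2 (unload(p1,t1,whs1)): drop {pkg_at(p1,whs1)}, keep {pkg_at(p4,portA)}, require {in(p1,t1), truck_at(t1,whs1)}
    → {in(p1,t1), pkg_at(p4,portA), truck_at(t1,whs1)}
  through step 1 (load(p1,t1,whs1)): drop {in(p1,t1)}, keep {pkg_at(p4,portA), truck_at(t1,whs1)}, require {pkg_at(p1,whs1), truck_at(t1,whs1)}
    → {pkg_at(p1,whs1), pkg_at(p4,portA), truck_at(t1,whs1)}

== RESULT ==
["pkg_at(p1,whs1)", "pkg_at(p4,portA)", "truck_at(t1,whs1)"]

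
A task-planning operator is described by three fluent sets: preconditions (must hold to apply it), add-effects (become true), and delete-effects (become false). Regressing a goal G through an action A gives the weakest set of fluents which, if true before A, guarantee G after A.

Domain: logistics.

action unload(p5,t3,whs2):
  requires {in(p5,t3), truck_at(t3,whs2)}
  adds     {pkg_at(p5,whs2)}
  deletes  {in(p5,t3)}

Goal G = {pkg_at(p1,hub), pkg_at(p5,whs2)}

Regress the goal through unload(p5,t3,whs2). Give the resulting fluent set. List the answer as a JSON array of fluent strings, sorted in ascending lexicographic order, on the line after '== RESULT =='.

Compute (G \ add) ∪ pre:
  G ∩ del = {}  (empty — regression defined)
  G \ add = {pkg_at(p1,hub), pkg_at(p5,whs2)} \ {pkg_at(p5,whs2)} = {pkg_at(p1,hub)}
  ∪ pre   = {pkg_at(p1,hub)} ∪ {in(p5,t3), truck_at(t3,whs2)}
          = {in(p5,t3), pkg_at(p1,hub), truck_at(t3,whs2)}

== RESULT ==
["in(p5,t3)", "pkg_at(p1,hub)", "truck_at(t3,whs2)"]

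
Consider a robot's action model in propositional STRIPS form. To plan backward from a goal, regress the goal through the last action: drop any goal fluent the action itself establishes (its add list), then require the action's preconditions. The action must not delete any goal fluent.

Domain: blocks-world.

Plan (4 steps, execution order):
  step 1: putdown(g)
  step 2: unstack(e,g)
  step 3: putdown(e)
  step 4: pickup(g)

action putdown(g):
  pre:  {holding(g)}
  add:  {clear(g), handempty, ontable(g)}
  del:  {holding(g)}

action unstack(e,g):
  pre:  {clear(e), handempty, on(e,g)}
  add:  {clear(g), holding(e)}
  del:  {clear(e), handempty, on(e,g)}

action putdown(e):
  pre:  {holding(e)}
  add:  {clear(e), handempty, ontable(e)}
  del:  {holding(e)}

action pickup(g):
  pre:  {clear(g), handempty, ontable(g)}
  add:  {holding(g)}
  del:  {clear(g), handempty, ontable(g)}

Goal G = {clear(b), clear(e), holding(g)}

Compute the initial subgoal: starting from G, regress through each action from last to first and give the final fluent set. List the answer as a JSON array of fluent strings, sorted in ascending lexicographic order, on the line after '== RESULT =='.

Work backward from the goal:
  through step 4 (pickup(g)): drop {holding(g)}, keep {clear(b), clear(e)}, require {clear(g), handempty, ontable(g)}
    → {clear(b), clear(e), clear(g), handempty, ontable(g)}
  through step 3 (putdown(e)): drop {clear(e), handempty}, keep {clear(b), clear(g), ontable(g)}, require {holding(e)}
    → {clear(b), clear(g), holding(e), ontable(g)}
  through step 2 (unstack(e,g)): drop {clear(g), holding(e)}, keep {clear(b), ontable(g)}, require {clear(e), handempty, on(e,g)}
    → {clear(b), clear(e), handempty, on(e,g), ontable(g)}
  through step 1 (putdown(g)): drop {handempty, ontable(g)}, keep {clear(b), clear(e), on(e,g)}, require {holding(g)}
    → {clear(b), clear(e), holding(g), on(e,g)}

== RESULT ==
["clear(b)", "clear(e)", "holding(g)", "on(e,g)"]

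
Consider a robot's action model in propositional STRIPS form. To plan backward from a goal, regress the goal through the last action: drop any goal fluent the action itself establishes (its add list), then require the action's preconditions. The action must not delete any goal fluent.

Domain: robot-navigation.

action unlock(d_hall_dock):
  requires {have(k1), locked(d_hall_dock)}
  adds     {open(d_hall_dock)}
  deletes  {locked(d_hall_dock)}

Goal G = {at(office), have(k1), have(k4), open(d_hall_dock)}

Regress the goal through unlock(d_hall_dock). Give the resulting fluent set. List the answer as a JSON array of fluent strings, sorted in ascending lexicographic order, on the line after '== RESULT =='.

Regress:
  G ∩ del = {}  (empty — regression defined)
  G \ add = {at(office), have(k1), have(k4), open(d_hall_dock)} \ {open(d_hall_dock)} = {at(office), have(k1), have(k4)}
  ∪ pre   = {at(office), have(k1), have(k4)} ∪ {have(k1), locked(d_hall_dock)}
          = {at(office), have(k1), have(k4), locked(d_hall_dock)}

== RESULT ==
["at(office)", "have(k1)", "have(k4)", "locked(d_hall_dock)"]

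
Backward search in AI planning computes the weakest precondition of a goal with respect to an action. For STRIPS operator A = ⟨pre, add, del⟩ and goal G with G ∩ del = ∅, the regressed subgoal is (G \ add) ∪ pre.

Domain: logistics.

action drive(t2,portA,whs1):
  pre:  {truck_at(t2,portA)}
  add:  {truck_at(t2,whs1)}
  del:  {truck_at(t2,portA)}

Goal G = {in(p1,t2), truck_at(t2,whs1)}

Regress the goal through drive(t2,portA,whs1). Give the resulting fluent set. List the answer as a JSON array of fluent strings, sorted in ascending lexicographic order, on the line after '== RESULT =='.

Regress:
  G ∩ del = {}  (empty — regression defined)
  G \ add = {in(p1,t2), truck_at(t2,whs1)} \ {truck_at(t2,whs1)} = {in(p1,t2)}
  ∪ pre   = {in(p1,t2)} ∪ {truck_at(t2,portA)}
          = {in(p1,t2), truck_at(t2,portA)}

== RESULT ==
["in(p1,t2)", "truck_at(t2,portA)"]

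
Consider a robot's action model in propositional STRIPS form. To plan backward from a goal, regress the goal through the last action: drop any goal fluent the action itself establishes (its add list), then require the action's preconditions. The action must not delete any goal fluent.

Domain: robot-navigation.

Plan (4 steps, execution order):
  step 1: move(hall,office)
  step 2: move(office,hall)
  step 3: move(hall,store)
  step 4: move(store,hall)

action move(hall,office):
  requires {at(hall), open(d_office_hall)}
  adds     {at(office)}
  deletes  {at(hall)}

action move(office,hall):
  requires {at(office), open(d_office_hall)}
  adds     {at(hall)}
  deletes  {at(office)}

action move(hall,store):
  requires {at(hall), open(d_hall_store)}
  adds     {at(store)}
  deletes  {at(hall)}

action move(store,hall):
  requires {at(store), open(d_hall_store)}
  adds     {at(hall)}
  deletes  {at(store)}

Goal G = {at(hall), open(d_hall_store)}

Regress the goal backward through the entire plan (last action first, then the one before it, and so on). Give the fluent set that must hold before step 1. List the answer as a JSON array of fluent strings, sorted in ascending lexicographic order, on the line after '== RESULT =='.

Work backward from the goal:
  through step 4 (move(store,hall)): drop {at(hall)}, keep {open(d_hall_store)}, require {at(store), open(d_hall_store)}
    → {at(store), open(d_hall_store)}
  through step 3 (move(hall,store)): drop {at(store)}, keep {open(d_hall_store)}, require {at(hall), open(d_hall_store)}
    → {at(hall), open(d_hall_store)}
  through step 2 (move(office,hall)): drop {at(hall)}, keep {open(d_hall_store)}, require {at(office), open(d_office_hall)}
    → {at(office), open(d_hall_store), open(d_office_hall)}
  through step 1 (move(hall,office)): drop {at(office)}, keep {open(d_hall_store), open(d_office_hall)}, require {at(hall), open(d_office_hall)}
    → {at(hall), open(d_hall_store), open(d_office_hall)}

== RESULT ==
["at(hall)", "open(d_hall_store)", "open(d_office_hall)"]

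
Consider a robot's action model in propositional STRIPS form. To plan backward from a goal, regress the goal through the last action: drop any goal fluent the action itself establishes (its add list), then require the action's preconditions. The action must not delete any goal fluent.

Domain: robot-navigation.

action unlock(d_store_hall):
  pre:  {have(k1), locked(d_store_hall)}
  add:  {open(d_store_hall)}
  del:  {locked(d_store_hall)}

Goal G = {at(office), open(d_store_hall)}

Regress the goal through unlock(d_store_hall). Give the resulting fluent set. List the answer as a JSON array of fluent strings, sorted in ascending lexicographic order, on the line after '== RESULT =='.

Regress:
  G ∩ del = {}  (empty — regression defined)
  G \ add = {at(office), open(d_store_hall)} \ {open(d_store_hall)} = {at(office)}
  ∪ pre   = {at(office)} ∪ {have(k1), locked(d_store_hall)}
          = {at(office), have(k1), locked(d_store_hall)}

== RESULT ==
["at(office)", "have(k1)", "locked(d_store_hall)"]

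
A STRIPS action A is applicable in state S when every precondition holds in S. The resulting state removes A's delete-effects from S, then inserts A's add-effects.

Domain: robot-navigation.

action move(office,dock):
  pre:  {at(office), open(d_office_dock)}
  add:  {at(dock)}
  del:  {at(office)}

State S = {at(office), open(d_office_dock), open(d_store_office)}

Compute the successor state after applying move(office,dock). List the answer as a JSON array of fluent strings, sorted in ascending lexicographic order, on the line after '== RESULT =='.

Progress:
  pre ⊆ S: {at(office), open(d_office_dock)} ⊆ S  — applicable
  S \ del = {open(d_office_dock), open(d_store_office)}
  ∪ add   = {at(dock), open(d_office_dock), open(d_store_office)}

== RESULT ==
["at(dock)", "open(d_office_dock)", "open(d_store_office)"]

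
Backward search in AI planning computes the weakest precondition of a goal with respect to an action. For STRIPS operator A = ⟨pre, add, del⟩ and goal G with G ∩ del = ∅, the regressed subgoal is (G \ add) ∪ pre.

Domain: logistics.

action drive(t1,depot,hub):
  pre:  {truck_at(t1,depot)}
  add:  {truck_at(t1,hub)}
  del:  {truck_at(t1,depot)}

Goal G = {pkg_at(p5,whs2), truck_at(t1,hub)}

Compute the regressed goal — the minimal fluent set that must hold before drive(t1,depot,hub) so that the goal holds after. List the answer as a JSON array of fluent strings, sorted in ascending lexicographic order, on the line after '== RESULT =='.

Compute (G \ add) ∪ pre:
  G ∩ del = {}  (empty — regression defined)
  G \ add = {pkg_at(p5,whs2), truck_at(t1,hub)} \ {truck_at(t1,hub)} = {pkg_at(p5,whs2)}
  ∪ pre   = {pkg_at(p5,whs2)} ∪ {truck_at(t1,depot)}
          = {pkg_at(p5,whs2), truck_at(t1,depot)}

== RESULT ==
["pkg_at(p5,whs2)", "truck_at(t1,depot)"]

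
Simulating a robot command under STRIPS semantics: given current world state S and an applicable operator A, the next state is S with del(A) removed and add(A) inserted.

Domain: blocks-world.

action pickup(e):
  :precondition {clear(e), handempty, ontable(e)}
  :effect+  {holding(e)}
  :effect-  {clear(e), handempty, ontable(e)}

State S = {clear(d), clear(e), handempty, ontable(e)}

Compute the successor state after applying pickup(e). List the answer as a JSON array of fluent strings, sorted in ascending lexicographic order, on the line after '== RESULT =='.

Progress:
  pre ⊆ S: {clear(e), handempty, ontable(e)} ⊆ S  — applicable
  S \ del = {clear(d)}
  ∪ add   = {clear(d), holding(e)}

== RESULT ==
["clear(d)", "holding(e)"]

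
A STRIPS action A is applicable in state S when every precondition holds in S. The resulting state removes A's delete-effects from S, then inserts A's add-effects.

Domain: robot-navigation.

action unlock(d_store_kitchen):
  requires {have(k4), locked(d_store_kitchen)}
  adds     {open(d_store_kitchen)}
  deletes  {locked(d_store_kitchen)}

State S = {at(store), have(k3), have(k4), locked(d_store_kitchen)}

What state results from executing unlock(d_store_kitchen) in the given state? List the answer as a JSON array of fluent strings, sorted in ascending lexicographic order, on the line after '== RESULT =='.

Progress:
  pre ⊆ S: {have(k4), locked(d_store_kitchen)} ⊆ S  — applicable
  S \ del = {at(store), have(k3), have(k4)}
  ∪ add   = {at(store), have(k3), have(k4), open(d_store_kitchen)}

== RESULT ==
["at(store)", "have(k3)", "have(k4)", "open(d_store_kitchen)"]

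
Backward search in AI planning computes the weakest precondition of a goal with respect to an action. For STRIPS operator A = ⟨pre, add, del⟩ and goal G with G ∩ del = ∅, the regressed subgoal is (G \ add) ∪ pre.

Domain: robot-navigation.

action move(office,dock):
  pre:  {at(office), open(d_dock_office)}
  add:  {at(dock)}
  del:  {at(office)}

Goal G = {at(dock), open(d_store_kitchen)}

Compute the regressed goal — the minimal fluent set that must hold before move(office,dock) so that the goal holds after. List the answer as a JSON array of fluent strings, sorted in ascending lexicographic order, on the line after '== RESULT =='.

Compute (G \ add) ∪ pre:
  G ∩ del = {}  (empty — regression defined)
  G \ add = {at(dock), open(d_store_kitchen)} \ {at(dock)} = {open(d_store_kitchen)}
  ∪ pre   = {open(d_store_kitchen)} ∪ {at(office), open(d_dock_office)}
          = {at(office), open(d_dock_office), open(d_store_kitchen)}

== RESULT ==
["at(office)", "open(d_dock_office)", "open(d_store_kitchen)"]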